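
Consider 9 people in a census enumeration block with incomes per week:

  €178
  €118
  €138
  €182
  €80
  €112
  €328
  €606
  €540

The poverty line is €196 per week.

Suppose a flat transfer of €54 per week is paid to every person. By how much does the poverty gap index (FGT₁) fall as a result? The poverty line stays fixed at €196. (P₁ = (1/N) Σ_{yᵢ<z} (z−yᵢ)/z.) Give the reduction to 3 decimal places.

Before: below the line — €80, €112, €118, €138, €178, €182; poverty gap index (FGT₁) = 0.20862.
After the €54 transfer: below the line — €134, €166, €172, €192; poverty gap index (FGT₁) = 0.06803.
Reduction = 0.20862 − 0.06803 = 0.141.

0.141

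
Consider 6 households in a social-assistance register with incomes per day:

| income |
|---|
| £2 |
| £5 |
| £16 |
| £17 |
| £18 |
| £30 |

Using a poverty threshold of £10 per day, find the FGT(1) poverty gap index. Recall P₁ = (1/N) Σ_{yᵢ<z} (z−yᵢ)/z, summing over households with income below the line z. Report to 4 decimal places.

Below z: £2, £5 (q = 2 of N = 6).
Relative gaps: (10−2)/10 = 0.8000; (10−5)/10 = 0.5000.
Σ = 1.300000. Dividing by the full population N = 6 gives P₁ = 0.2167.

0.2167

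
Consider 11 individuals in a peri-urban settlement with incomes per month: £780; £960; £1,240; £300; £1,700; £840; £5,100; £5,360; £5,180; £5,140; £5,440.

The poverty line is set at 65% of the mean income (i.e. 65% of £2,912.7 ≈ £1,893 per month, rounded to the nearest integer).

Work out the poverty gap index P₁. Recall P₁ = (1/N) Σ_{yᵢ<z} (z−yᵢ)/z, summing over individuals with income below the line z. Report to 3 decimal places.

0.266

Below the line: £300, £780, £840, £960, £1,240, £1,700 (q = 6 of N = 11).
Relative gaps: (1893−300)/1893 = 0.8415; (1893−780)/1893 = 0.5880; (1893−840)/1893 = 0.5563; (1893−960)/1893 = 0.4929; (1893−1240)/1893 = 0.3450; (1893−1700)/1893 = 0.1020.
Σ = 2.925515. Dividing by the full population N = 11 gives P₁ = 0.266.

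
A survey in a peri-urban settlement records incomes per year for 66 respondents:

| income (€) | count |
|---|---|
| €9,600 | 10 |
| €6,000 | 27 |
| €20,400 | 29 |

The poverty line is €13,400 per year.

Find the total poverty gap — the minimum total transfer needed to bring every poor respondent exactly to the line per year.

€237,800

Poor units: 27×€6,000, 10×€9,600 (q = 37 of N = 66).
Individual gaps: 27×(13400−6000) = 199800; 10×(13400−9600) = 38000.
Aggregate gap = €237,800.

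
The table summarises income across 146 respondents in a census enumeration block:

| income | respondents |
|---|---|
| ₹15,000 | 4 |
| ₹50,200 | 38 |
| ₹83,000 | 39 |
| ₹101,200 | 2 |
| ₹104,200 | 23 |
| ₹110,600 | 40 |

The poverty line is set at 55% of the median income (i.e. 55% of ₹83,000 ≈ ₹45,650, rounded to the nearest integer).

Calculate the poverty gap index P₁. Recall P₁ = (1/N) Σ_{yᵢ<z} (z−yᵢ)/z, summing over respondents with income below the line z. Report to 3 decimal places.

0.018

Below z: 4×₹15,000 (q = 4 of N = 146).
Gap ratios (z−y)/z: (45650−15000)/45650 = 0.6714 (×4).
Σ = 2.685652. Dividing by the full population N = 146 gives P₁ = 0.018.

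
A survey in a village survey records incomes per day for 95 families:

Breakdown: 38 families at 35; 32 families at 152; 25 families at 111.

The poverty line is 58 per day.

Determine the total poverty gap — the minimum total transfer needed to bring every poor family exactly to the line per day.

Poor units: 38×35 (q = 38 of N = 95).
Individual gaps: 38×(58−35) = 874.
Aggregate gap = 874.

874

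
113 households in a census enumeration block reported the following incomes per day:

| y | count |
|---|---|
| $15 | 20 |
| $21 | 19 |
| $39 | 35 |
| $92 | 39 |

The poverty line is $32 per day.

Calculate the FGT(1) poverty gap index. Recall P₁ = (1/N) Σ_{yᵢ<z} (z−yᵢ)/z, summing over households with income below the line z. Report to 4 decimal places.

Below the line: 20×$15, 19×$21 (q = 39 of N = 113).
Gap ratios (z−y)/z: (32−15)/32 = 0.5312 (×20); (32−21)/32 = 0.3438 (×19).
Σ = 17.156250. Dividing by the full population N = 113 gives P₁ = 0.1518.

0.1518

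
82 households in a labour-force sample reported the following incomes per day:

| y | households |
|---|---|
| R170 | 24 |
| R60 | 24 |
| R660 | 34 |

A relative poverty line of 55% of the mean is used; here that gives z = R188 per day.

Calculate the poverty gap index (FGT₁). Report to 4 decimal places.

Below the line: 24×R60, 24×R170 (q = 48 of N = 82).
Normalized shortfalls: (188−60)/188 = 0.6809 (×24); (188−170)/188 = 0.0957 (×24).
Sum of shortfalls = 18.638298; P₁ averages over all N: 18.638298 / 82 = 0.2273.

0.2273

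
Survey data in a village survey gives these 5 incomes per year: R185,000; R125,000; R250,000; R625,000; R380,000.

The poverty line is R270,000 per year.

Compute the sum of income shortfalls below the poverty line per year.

R250,000

Poor units: R125,000, R185,000, R250,000 (q = 3 of N = 5).
Individual gaps: 270000−125000 = 145000; 270000−185000 = 85000; 270000−250000 = 20000.
Aggregate gap = R250,000.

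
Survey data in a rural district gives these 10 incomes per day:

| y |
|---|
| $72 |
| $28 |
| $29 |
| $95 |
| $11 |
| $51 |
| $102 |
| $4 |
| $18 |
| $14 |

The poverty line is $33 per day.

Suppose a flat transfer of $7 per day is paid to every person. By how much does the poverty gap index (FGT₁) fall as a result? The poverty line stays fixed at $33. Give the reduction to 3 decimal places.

Before: below the line — $4, $11, $14, $18, $28, $29; poverty gap index (FGT₁) = 0.28485.
After the $7 transfer: below the line — $11, $18, $21, $25; poverty gap index (FGT₁) = 0.17273.
Reduction = 0.28485 − 0.17273 = 0.112.

0.112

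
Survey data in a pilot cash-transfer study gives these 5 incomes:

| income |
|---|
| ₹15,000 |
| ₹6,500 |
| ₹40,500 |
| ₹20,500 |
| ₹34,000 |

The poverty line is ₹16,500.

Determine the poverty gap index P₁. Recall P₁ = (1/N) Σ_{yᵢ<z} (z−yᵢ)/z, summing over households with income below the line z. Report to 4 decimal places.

0.1394

Below z: ₹6,500, ₹15,000 (q = 2 of N = 5).
Gap ratios (z−y)/z: (16500−6500)/16500 = 0.6061; (16500−15000)/16500 = 0.0909.
Sum of shortfalls = 0.696970; P₁ averages over all N: 0.696970 / 5 = 0.1394.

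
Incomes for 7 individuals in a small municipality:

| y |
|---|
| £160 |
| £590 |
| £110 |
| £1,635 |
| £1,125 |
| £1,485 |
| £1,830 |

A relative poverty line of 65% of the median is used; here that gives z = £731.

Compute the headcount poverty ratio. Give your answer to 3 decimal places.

0.429

3 of the 7 individuals have income below £731.
H = 3/7 = 0.429.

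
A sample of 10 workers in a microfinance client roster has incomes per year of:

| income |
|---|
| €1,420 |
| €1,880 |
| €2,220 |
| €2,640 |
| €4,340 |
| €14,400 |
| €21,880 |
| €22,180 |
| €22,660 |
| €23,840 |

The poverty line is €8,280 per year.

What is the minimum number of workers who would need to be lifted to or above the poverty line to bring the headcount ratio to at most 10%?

4

5 of the 10 workers are poor, so H = 5/10 = 0.500.
A headcount ratio of at most 10% allows at most ⌊0.10 × 10⌋ = 1 poor workers.
So at least 5 − 1 = 4 must be lifted.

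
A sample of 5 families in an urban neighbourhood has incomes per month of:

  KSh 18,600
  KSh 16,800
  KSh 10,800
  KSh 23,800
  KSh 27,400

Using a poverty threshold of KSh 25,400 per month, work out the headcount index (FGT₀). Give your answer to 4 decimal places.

0.8000

4 of the 5 families have income below KSh 25,400.
H = 4/5 = 0.8000.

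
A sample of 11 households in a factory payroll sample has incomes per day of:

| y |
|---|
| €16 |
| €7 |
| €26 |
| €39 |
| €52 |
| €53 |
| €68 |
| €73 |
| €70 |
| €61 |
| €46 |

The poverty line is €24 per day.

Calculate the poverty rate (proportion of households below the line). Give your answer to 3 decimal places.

0.182

2 of the 11 households have income below €24.
H = 2/11 = 0.182.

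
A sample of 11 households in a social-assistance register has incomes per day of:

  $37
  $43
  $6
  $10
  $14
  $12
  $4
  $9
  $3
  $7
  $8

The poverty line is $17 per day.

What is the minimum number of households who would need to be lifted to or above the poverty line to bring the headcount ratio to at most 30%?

Currently q = 9 of N = 11 are below the line (H = 0.818).
A headcount ratio of at most 30% allows at most ⌊0.30 × 11⌋ = 3 poor households.
So at least 9 − 3 = 6 must be lifted.

6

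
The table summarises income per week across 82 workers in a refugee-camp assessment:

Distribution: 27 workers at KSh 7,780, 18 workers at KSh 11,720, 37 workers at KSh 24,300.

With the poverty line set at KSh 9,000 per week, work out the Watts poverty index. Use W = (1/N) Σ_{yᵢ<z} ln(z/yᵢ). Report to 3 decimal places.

Below z: 27×KSh 7,780 (q = 27 of N = 82).
Log gaps: ln(9000/7780) = 0.1457 (×27).
W = 3.933042 / 82 = 0.048.

0.048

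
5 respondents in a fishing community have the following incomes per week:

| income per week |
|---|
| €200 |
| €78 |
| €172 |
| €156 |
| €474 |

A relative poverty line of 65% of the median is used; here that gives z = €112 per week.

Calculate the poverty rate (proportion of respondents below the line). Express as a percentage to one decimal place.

1 of the 5 respondents have income below €112.
H = 1/5 = 20.0%.

20.0%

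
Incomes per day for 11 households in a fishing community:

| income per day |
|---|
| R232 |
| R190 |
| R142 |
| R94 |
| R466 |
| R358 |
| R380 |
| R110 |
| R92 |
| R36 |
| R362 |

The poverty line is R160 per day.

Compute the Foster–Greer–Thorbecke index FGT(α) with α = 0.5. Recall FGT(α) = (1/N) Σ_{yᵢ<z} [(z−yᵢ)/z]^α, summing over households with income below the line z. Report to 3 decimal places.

0.279

Poor units: R36, R92, R94, R110, R142 (q = 5 of N = 11).
Gap ratios (z−y)/z: (160−36)/160 = 0.7750; (160−92)/160 = 0.4250; (160−94)/160 = 0.4125; (160−110)/160 = 0.3125; (160−142)/160 = 0.1125.
Raised to α = 0.5: 0.88034; 0.65192; 0.64226; 0.55902; 0.33541.
Sum = 3.068950; FGT(0.5) = 3.068950 / 11 = 0.279.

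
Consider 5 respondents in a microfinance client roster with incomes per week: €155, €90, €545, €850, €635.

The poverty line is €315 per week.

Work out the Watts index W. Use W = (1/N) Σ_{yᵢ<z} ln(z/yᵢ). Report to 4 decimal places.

0.3924

Below the line: €90, €155 (q = 2 of N = 5).
ln(z/y) terms: ln(315/90) = 1.2528; ln(315/155) = 0.7091.
W = 1.961910 / 5 = 0.3924.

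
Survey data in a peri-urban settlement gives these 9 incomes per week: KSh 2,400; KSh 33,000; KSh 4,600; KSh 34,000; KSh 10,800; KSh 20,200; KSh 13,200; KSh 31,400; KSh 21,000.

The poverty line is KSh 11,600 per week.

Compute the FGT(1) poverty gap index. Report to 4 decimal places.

Below the line: KSh 2,400, KSh 4,600, KSh 10,800 (q = 3 of N = 9).
Relative gaps: (11600−2400)/11600 = 0.7931; (11600−4600)/11600 = 0.6034; (11600−10800)/11600 = 0.0690.
Sum of shortfalls = 1.465517; P₁ averages over all N: 1.465517 / 9 = 0.1628.

0.1628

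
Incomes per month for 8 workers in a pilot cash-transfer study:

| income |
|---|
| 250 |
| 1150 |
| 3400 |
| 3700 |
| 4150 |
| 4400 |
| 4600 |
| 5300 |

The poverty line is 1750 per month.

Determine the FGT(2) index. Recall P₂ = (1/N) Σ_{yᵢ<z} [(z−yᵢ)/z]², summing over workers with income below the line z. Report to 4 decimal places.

0.1065

Poor units: 250, 1150 (q = 2 of N = 8).
Normalized shortfalls: (1750−250)/1750 = 0.8571; (1750−1150)/1750 = 0.3429.
Squared: 0.7347; 0.1176.
Sum = 0.852245; P₂ = 0.852245 / 8 = 0.1065.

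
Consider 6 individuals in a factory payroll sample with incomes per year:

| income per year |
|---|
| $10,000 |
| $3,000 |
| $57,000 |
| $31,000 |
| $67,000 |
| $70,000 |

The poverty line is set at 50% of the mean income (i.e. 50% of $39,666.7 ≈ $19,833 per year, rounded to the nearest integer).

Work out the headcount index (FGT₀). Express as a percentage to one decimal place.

2 of the 6 individuals have income below $19,833.
H = 2/6 = 33.3%.

33.3%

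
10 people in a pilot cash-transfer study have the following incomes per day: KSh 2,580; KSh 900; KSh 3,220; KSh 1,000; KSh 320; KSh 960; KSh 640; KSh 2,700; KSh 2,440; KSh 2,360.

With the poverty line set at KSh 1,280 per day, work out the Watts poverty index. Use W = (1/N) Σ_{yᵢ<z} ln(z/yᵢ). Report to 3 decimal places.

0.297

Incomes under z: KSh 320, KSh 640, KSh 900, KSh 960, KSh 1,000 (q = 5 of N = 10).
Log gaps: ln(1280/320) = 1.3863; ln(1280/640) = 0.6931; ln(1280/900) = 0.3522; ln(1280/960) = 0.2877; ln(1280/1000) = 0.2469.
W = 2.966204 / 10 = 0.297.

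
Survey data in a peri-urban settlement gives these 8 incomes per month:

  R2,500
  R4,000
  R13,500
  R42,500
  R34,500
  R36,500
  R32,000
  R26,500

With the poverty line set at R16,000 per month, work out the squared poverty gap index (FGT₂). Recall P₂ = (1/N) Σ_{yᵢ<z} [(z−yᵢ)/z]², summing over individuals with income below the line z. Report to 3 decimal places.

Incomes under z: R2,500, R4,000, R13,500 (q = 3 of N = 8).
Normalized shortfalls: (16000−2500)/16000 = 0.8438; (16000−4000)/16000 = 0.7500; (16000−13500)/16000 = 0.1562.
Squared: 0.7119; 0.5625; 0.0244.
Sum = 1.298828; P₂ = 1.298828 / 8 = 0.162.

0.162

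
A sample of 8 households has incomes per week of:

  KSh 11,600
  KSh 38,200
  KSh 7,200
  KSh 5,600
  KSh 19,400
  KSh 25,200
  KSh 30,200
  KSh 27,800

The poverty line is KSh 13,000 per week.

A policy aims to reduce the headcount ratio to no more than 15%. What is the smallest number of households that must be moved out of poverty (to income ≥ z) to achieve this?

2

Currently q = 3 of N = 8 are below the line (H = 0.375).
A headcount ratio of at most 15% allows at most ⌊0.15 × 8⌋ = 1 poor households.
So at least 3 − 1 = 2 must be lifted.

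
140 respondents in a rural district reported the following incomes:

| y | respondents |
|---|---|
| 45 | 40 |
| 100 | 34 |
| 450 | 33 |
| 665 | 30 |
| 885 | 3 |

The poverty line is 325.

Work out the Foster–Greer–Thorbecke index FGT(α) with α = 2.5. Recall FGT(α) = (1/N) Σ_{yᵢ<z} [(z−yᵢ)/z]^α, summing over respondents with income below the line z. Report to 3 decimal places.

Incomes under z: 40×45, 34×100 (q = 74 of N = 140).
Relative gaps: (325−45)/325 = 0.8615 (×40); (325−100)/325 = 0.6923 (×34).
Raised to α = 2.5: 0.68895 (×40); 0.39879 (×34).
Sum = 41.116908; FGT(2.5) = 41.116908 / 140 = 0.294.

0.294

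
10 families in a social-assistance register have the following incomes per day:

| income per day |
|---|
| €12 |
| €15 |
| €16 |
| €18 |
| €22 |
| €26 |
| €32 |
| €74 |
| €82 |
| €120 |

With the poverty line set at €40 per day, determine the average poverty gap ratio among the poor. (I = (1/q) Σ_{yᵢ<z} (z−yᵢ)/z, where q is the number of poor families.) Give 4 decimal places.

0.4964

Poor units: €12, €15, €16, €18, €22, €26, €32 (q = 7 of N = 10).
Relative gaps: 0.7000, 0.6250, 0.6000, 0.5500, 0.4500, 0.3500, 0.2000; sum = 3.475000.
The income-gap ratio divides by q (the poor only): 3.475000 / 7 = 0.4964.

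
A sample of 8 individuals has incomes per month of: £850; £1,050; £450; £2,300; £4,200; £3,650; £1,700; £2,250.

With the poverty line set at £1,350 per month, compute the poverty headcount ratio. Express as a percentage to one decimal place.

3 of the 8 individuals have income below £1,350.
H = 3/8 = 37.5%.

37.5%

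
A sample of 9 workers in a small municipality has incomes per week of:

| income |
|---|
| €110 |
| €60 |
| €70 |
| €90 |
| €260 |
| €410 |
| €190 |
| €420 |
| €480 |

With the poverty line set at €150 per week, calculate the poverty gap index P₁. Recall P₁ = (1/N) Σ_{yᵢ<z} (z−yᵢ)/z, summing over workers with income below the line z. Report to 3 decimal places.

0.200

Incomes under z: €60, €70, €90, €110 (q = 4 of N = 9).
Normalized shortfalls: (150−60)/150 = 0.6000; (150−70)/150 = 0.5333; (150−90)/150 = 0.4000; (150−110)/150 = 0.2667.
Σ = 1.800000. Dividing by the full population N = 9 gives P₁ = 0.200.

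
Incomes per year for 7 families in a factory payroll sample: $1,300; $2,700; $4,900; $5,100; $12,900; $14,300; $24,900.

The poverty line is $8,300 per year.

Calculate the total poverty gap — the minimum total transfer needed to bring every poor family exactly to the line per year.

Incomes under z: $1,300, $2,700, $4,900, $5,100 (q = 4 of N = 7).
Individual gaps: 8300−1300 = 7000; 8300−2700 = 5600; 8300−4900 = 3400; 8300−5100 = 3200.
Aggregate gap = $19,200.

$19,200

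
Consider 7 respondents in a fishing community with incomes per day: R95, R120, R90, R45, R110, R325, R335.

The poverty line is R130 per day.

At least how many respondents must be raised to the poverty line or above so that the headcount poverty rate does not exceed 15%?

Currently q = 5 of N = 7 are below the line (H = 0.714).
A headcount ratio of at most 15% allows at most ⌊0.15 × 7⌋ = 1 poor respondents.
So at least 5 − 1 = 4 must be lifted.

4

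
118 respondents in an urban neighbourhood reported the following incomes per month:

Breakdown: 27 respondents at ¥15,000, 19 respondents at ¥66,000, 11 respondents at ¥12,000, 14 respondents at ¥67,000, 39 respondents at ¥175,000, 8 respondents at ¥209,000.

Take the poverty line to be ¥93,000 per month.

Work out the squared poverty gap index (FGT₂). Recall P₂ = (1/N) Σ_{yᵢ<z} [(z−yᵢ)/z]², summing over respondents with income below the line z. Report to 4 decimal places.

Below z: 11×¥12,000, 27×¥15,000, 19×¥66,000, 14×¥67,000 (q = 71 of N = 118).
Normalized shortfalls: (93000−12000)/93000 = 0.8710 (×11); (93000−15000)/93000 = 0.8387 (×27); (93000−66000)/93000 = 0.2903 (×19); (93000−67000)/93000 = 0.2796 (×14).
Squared: 0.7586 (×11); 0.7034 (×27); 0.0843 (×19); 0.0782 (×14).
Sum = 30.032836; P₂ = 30.032836 / 118 = 0.2545.

0.2545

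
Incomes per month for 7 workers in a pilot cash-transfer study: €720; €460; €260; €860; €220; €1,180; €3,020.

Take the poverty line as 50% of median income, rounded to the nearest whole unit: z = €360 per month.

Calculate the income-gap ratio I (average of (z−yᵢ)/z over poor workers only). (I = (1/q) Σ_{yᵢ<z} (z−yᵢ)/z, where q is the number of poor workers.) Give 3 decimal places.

0.333

Below z: €220, €260 (q = 2 of N = 7).
Shortfall ratios (z−y)/z: 0.3889, 0.2778; sum = 0.666667.
The income-gap ratio divides by q (the poor only): 0.666667 / 2 = 0.333.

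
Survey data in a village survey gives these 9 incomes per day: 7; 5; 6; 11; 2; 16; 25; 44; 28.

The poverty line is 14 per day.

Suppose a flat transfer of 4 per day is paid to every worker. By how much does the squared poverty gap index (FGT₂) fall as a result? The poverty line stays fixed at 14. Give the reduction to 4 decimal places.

0.1321

Before: below the line — 2, 5, 6, 7, 11; squared poverty gap index (FGT₂) = 0.196712.
After the 4 transfer: below the line — 6, 9, 10, 11; squared poverty gap index (FGT₂) = 0.064626.
Reduction = 0.196712 − 0.064626 = 0.1321.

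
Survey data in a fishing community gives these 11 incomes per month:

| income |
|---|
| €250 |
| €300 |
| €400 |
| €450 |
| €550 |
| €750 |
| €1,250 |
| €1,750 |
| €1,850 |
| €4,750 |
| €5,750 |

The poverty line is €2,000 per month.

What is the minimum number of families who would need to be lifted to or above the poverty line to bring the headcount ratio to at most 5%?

9

9 of the 11 families are poor, so H = 9/11 = 0.818.
A headcount ratio of at most 5% allows at most ⌊0.05 × 11⌋ = 0 poor families.
So at least 9 − 0 = 9 must be lifted.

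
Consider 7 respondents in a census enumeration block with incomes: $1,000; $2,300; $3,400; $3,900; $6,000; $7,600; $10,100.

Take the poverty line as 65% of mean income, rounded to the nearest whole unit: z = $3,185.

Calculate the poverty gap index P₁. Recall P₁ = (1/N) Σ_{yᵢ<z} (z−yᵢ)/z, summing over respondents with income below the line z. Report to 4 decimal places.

0.1377

Poor units: $1,000, $2,300 (q = 2 of N = 7).
Relative gaps: (3185−1000)/3185 = 0.6860; (3185−2300)/3185 = 0.2779.
Sum of shortfalls = 0.963893; P₁ averages over all N: 0.963893 / 7 = 0.1377.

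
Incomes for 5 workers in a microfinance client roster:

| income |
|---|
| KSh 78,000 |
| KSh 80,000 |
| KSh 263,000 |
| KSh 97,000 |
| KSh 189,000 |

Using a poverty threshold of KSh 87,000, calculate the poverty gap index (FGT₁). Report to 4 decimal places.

0.0368

Incomes under z: KSh 78,000, KSh 80,000 (q = 2 of N = 5).
Normalized shortfalls: (87000−78000)/87000 = 0.1034; (87000−80000)/87000 = 0.0805.
Σ = 0.183908. Dividing by the full population N = 5 gives P₁ = 0.0368.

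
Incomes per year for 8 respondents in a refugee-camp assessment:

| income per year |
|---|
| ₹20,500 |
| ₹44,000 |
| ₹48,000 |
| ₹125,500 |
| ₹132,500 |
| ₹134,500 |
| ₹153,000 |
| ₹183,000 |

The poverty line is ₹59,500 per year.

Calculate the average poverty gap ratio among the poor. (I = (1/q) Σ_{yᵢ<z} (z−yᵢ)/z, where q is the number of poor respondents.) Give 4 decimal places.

0.3697

Poor units: ₹20,500, ₹44,000, ₹48,000 (q = 3 of N = 8).
Relative gaps: 0.6555, 0.2605, 0.1933; sum = 1.109244.
The income-gap ratio divides by q (the poor only): 1.109244 / 3 = 0.3697.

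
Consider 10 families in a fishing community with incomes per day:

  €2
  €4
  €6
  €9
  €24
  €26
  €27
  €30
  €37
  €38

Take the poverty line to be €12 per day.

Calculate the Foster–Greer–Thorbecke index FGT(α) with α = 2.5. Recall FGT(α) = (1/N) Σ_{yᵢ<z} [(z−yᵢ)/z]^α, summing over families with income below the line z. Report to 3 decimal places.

0.120

Incomes under z: €2, €4, €6, €9 (q = 4 of N = 10).
Normalized shortfalls: (12−2)/12 = 0.8333; (12−4)/12 = 0.6667; (12−6)/12 = 0.5000; (12−9)/12 = 0.2500.
Raised to α = 2.5: 0.63394; 0.36289; 0.17678; 0.03125.
Sum = 1.204852; FGT(2.5) = 1.204852 / 10 = 0.120.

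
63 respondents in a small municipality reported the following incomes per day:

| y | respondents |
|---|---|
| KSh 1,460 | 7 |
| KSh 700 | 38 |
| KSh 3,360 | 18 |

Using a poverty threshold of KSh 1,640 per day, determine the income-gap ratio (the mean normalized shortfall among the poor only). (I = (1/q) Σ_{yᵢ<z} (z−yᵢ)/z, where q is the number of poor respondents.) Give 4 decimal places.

Below the line: 38×KSh 700, 7×KSh 1,460 (q = 45 of N = 63).
Relative gaps: 0.5732 (×38), 0.1098 (×7); sum = 22.548780.
I averages over the q = 45 poor units only: 22.548780 / 45 = 0.5011.

0.5011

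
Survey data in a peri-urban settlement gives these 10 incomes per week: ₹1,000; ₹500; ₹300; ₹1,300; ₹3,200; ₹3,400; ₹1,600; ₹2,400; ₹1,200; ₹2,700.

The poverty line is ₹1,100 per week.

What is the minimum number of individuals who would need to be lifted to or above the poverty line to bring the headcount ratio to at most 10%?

2

Currently q = 3 of N = 10 are below the line (H = 0.300).
A headcount ratio of at most 10% allows at most ⌊0.10 × 10⌋ = 1 poor individuals.
So at least 3 − 1 = 2 must be lifted.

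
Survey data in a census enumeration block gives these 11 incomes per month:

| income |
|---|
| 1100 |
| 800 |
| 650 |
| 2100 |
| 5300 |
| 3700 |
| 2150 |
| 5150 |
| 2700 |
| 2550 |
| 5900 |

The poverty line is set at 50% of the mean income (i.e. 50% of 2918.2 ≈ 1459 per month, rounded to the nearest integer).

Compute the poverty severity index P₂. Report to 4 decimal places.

Poor units: 650, 800, 1100 (q = 3 of N = 11).
Normalized shortfalls: (1459−650)/1459 = 0.5545; (1459−800)/1459 = 0.4517; (1459−1100)/1459 = 0.2461.
Squared: 0.3075; 0.2040; 0.0605.
Sum = 0.572018; P₂ = 0.572018 / 11 = 0.0520.

0.0520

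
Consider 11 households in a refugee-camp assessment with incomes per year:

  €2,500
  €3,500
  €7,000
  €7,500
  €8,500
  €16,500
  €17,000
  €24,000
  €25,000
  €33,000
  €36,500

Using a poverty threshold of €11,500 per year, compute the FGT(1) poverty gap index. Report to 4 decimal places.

0.2253

Below z: €2,500, €3,500, €7,000, €7,500, €8,500 (q = 5 of N = 11).
Gap ratios (z−y)/z: (11500−2500)/11500 = 0.7826; (11500−3500)/11500 = 0.6957; (11500−7000)/11500 = 0.3913; (11500−7500)/11500 = 0.3478; (11500−8500)/11500 = 0.2609.
Σ = 2.478261. Dividing by the full population N = 11 gives P₁ = 0.2253.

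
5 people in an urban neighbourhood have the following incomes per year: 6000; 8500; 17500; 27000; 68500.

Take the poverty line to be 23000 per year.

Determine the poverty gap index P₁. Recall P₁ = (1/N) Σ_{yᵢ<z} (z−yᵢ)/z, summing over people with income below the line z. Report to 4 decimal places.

Below the line: 6000, 8500, 17500 (q = 3 of N = 5).
Relative gaps: (23000−6000)/23000 = 0.7391; (23000−8500)/23000 = 0.6304; (23000−17500)/23000 = 0.2391.
Sum of shortfalls = 1.608696; P₁ averages over all N: 1.608696 / 5 = 0.3217.

0.3217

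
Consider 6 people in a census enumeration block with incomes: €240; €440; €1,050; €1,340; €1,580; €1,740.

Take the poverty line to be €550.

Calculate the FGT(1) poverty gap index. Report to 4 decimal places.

Incomes under z: €240, €440 (q = 2 of N = 6).
Normalized shortfalls: (550−240)/550 = 0.5636; (550−440)/550 = 0.2000.
Σ = 0.763636. Dividing by the full population N = 6 gives P₁ = 0.1273.

0.1273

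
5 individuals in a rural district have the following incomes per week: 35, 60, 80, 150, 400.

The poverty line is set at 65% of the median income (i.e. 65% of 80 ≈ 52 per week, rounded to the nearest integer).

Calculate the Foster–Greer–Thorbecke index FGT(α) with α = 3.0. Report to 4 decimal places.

Incomes under z: 35 (q = 1 of N = 5).
Gap ratios (z−y)/z: (52−35)/52 = 0.3269.
Raised to α = 3.0: 0.03494.
Sum = 0.034941; FGT(3.0) = 0.034941 / 5 = 0.0070.

0.0070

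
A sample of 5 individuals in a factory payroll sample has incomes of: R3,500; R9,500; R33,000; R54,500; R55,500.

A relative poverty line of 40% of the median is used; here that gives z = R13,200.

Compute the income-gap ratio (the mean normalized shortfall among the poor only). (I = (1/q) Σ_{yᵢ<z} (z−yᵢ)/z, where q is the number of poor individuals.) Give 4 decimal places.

Below z: R3,500, R9,500 (q = 2 of N = 5).
Relative gaps: 0.7348, 0.2803; sum = 1.015152.
The income-gap ratio divides by q (the poor only): 1.015152 / 2 = 0.5076.

0.5076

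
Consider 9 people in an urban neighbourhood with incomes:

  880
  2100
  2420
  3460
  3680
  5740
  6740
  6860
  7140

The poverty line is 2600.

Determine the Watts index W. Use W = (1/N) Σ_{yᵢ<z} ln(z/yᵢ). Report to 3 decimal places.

0.152

Poor units: 880, 2100, 2420 (q = 3 of N = 9).
Log shortfalls: ln(2600/880) = 1.0833; ln(2600/2100) = 0.2136; ln(2600/2420) = 0.0717.
W = 1.368663 / 9 = 0.152.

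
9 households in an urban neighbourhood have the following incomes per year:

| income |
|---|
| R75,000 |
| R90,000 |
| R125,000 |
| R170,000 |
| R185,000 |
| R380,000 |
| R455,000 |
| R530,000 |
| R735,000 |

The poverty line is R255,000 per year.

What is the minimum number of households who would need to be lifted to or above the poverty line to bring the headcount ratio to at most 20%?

5 of the 9 households are poor, so H = 5/9 = 0.556.
A headcount ratio of at most 20% allows at most ⌊0.20 × 9⌋ = 1 poor households.
So at least 5 − 1 = 4 must be lifted.

4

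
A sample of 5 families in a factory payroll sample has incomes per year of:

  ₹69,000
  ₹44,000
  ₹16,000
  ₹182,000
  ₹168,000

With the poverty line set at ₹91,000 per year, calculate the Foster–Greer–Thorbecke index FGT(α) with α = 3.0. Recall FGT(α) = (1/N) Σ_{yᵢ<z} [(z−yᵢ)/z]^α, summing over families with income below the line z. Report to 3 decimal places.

Poor units: ₹16,000, ₹44,000, ₹69,000 (q = 3 of N = 5).
Shortfall ratios: (91000−16000)/91000 = 0.8242; (91000−44000)/91000 = 0.5165; (91000−69000)/91000 = 0.2418.
Raised to α = 3.0: 0.55983; 0.13777; 0.01413.
Sum = 0.711739; FGT(3.0) = 0.711739 / 5 = 0.142.

0.142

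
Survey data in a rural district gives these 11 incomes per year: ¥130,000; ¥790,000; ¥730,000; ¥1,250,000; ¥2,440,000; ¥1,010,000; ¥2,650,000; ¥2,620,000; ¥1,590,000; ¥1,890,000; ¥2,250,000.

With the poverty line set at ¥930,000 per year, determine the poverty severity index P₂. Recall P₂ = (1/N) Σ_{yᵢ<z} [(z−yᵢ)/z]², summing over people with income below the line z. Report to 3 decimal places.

Below z: ¥130,000, ¥730,000, ¥790,000 (q = 3 of N = 11).
Gap ratios (z−y)/z: (930000−130000)/930000 = 0.8602; (930000−730000)/930000 = 0.2151; (930000−790000)/930000 = 0.1505.
Squared: 0.7400; 0.0462; 0.0227.
Sum = 0.808880; P₂ = 0.808880 / 11 = 0.074.

0.074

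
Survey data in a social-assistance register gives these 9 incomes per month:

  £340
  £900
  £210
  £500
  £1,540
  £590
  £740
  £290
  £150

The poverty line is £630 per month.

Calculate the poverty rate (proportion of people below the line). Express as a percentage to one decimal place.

6 of the 9 people have income below £630.
H = 6/9 = 66.7%.

66.7%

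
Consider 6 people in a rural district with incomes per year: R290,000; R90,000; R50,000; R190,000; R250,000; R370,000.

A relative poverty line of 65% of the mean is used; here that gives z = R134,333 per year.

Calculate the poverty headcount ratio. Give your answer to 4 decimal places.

2 of the 6 people have income below R134,333.
H = 2/6 = 0.3333.

0.3333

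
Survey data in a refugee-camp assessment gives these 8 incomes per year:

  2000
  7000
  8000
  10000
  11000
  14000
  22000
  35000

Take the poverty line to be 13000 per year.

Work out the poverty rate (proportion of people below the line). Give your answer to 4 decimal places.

0.6250

5 of the 8 people have income below 13000.
H = 5/8 = 0.6250.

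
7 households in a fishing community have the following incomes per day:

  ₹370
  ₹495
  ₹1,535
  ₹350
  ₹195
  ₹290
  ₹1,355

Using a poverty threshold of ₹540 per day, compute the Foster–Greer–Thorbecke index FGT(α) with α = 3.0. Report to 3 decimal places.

0.062

Below the line: ₹195, ₹290, ₹350, ₹370, ₹495 (q = 5 of N = 7).
Normalized shortfalls: (540−195)/540 = 0.6389; (540−290)/540 = 0.4630; (540−350)/540 = 0.3519; (540−370)/540 = 0.3148; (540−495)/540 = 0.0833.
Raised to α = 3.0: 0.26078; 0.09923; 0.04356; 0.03120; 0.00058.
Sum = 0.435349; FGT(3.0) = 0.435349 / 7 = 0.062.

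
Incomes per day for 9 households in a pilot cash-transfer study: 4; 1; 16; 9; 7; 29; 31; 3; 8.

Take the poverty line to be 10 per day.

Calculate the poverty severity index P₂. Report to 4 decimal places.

0.2000

Incomes under z: 1, 3, 4, 7, 8, 9 (q = 6 of N = 9).
Relative gaps: (10−1)/10 = 0.9000; (10−3)/10 = 0.7000; (10−4)/10 = 0.6000; (10−7)/10 = 0.3000; (10−8)/10 = 0.2000; (10−9)/10 = 0.1000.
Squared: 0.8100; 0.4900; 0.3600; 0.0900; 0.0400; 0.0100.
Sum = 1.800000; P₂ = 1.800000 / 9 = 0.2000.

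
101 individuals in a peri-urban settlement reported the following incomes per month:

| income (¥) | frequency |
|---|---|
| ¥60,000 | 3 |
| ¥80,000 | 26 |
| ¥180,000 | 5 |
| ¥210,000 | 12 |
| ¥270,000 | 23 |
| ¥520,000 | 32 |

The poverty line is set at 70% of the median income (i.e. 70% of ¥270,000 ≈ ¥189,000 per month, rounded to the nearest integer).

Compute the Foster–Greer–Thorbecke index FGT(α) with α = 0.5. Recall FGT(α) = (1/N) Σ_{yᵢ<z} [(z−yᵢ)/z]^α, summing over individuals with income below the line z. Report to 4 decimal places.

Incomes under z: 3×¥60,000, 26×¥80,000, 5×¥180,000 (q = 34 of N = 101).
Shortfall ratios: (189000−60000)/189000 = 0.6825 (×3); (189000−80000)/189000 = 0.5767 (×26); (189000−180000)/189000 = 0.0476 (×5).
Raised to α = 0.5: 0.82616 (×3); 0.75942 (×26); 0.21822 (×5).
Sum = 23.314503; FGT(0.5) = 23.314503 / 101 = 0.2308.

0.2308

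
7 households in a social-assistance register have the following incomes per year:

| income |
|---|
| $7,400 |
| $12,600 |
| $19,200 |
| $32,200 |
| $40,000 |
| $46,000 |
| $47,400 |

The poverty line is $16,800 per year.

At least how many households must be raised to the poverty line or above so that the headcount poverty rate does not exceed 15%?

1

Currently q = 2 of N = 7 are below the line (H = 0.286).
A headcount ratio of at most 15% allows at most ⌊0.15 × 7⌋ = 1 poor households.
So at least 2 − 1 = 1 must be lifted.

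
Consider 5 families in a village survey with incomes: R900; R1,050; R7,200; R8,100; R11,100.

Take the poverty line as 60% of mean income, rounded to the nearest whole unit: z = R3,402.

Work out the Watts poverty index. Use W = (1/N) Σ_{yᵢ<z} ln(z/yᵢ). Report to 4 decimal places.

Below the line: R900, R1,050 (q = 2 of N = 5).
ln(z/y) terms: ln(3402/900) = 1.3297; ln(3402/1050) = 1.1756.
W = 2.505297 / 5 = 0.5011.

0.5011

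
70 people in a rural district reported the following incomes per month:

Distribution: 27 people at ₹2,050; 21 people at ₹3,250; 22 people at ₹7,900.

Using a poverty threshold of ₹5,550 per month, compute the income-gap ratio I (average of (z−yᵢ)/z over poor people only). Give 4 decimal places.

0.5360

Below z: 27×₹2,050, 21×₹3,250 (q = 48 of N = 70).
Shortfall ratios (z−y)/z: 0.6306 (×27), 0.4144 (×21); sum = 25.729730.
The income-gap ratio divides by q (the poor only): 25.729730 / 48 = 0.5360.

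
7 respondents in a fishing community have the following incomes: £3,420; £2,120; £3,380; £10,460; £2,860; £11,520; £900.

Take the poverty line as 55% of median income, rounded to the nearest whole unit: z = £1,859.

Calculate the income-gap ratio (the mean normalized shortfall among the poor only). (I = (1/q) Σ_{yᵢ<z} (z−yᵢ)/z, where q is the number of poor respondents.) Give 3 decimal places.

Below z: £900 (q = 1 of N = 7).
Relative gaps: 0.5159; sum = 0.515869.
The income-gap ratio divides by q (the poor only): 0.515869 / 1 = 0.516.

0.516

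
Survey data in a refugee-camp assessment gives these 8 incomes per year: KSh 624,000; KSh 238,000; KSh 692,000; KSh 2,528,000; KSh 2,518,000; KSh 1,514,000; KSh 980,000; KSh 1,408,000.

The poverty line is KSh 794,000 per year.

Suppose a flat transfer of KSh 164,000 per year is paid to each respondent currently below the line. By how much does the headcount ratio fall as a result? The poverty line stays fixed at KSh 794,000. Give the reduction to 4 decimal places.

0.1250

Before: below the line — KSh 238,000, KSh 624,000, KSh 692,000; headcount ratio = 0.375000.
After the KSh 164,000 transfer: below the line — KSh 402,000, KSh 788,000; headcount ratio = 0.250000.
Reduction = 0.375000 − 0.250000 = 0.1250.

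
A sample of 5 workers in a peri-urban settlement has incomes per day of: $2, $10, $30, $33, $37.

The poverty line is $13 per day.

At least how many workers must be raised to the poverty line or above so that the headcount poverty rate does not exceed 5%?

2 of the 5 workers are poor, so H = 2/5 = 0.400.
A headcount ratio of at most 5% allows at most ⌊0.05 × 5⌋ = 0 poor workers.
So at least 2 − 0 = 2 must be lifted.

2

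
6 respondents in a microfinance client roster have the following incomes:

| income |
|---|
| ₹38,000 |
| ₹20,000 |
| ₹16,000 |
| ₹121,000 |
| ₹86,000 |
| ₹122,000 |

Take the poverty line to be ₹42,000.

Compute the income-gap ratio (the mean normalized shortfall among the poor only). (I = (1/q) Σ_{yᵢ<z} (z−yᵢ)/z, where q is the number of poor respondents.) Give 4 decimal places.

Incomes under z: ₹16,000, ₹20,000, ₹38,000 (q = 3 of N = 6).
Relative gaps: 0.6190, 0.5238, 0.0952; sum = 1.238095.
The income-gap ratio divides by q (the poor only): 1.238095 / 3 = 0.4127.

0.4127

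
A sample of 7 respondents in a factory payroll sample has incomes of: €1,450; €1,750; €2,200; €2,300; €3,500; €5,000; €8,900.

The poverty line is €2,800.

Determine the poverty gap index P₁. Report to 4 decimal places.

Below z: €1,450, €1,750, €2,200, €2,300 (q = 4 of N = 7).
Gap ratios (z−y)/z: (2800−1450)/2800 = 0.4821; (2800−1750)/2800 = 0.3750; (2800−2200)/2800 = 0.2143; (2800−2300)/2800 = 0.1786.
Sum of shortfalls = 1.250000; P₁ averages over all N: 1.250000 / 7 = 0.1786.

0.1786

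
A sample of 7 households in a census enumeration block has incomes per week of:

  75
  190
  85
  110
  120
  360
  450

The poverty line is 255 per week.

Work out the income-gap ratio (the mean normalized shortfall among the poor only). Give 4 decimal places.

Incomes under z: 75, 85, 110, 120, 190 (q = 5 of N = 7).
Shortfall ratios (z−y)/z: 0.7059, 0.6667, 0.5686, 0.5294, 0.2549; sum = 2.725490.
The income-gap ratio divides by q (the poor only): 2.725490 / 5 = 0.5451.

0.5451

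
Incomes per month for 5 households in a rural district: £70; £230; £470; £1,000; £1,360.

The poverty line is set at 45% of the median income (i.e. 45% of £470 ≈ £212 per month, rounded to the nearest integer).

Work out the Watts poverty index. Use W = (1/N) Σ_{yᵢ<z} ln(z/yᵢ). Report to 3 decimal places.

Below the line: £70 (q = 1 of N = 5).
ln(z/y) terms: ln(212/70) = 1.1081.
W = 1.108091 / 5 = 0.222.

0.222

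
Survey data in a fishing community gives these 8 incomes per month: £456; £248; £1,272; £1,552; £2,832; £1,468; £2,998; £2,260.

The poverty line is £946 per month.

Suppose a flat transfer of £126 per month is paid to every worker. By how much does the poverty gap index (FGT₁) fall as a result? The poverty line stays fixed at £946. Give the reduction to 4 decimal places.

0.0333

Before: below the line — £248, £456; poverty gap index (FGT₁) = 0.156977.
After the £126 transfer: below the line — £374, £582; poverty gap index (FGT₁) = 0.123679.
Reduction = 0.156977 − 0.123679 = 0.0333.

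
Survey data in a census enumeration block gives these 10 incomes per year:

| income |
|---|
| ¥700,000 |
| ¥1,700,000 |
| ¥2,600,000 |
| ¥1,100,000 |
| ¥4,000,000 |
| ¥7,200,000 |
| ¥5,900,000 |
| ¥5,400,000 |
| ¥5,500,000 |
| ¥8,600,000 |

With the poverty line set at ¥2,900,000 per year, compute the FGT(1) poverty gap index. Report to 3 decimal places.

0.190

Below the line: ¥700,000, ¥1,100,000, ¥1,700,000, ¥2,600,000 (q = 4 of N = 10).
Shortfall ratios: (2900000−700000)/2900000 = 0.7586; (2900000−1100000)/2900000 = 0.6207; (2900000−1700000)/2900000 = 0.4138; (2900000−2600000)/2900000 = 0.1034.
Σ = 1.896552. Dividing by the full population N = 10 gives P₁ = 0.190.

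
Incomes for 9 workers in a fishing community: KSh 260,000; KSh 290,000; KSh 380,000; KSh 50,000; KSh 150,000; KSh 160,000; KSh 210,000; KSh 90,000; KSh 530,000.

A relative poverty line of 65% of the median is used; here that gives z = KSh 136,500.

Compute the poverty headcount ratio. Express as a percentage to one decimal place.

22.2%

2 of the 9 workers have income below KSh 136,500.
H = 2/9 = 22.2%.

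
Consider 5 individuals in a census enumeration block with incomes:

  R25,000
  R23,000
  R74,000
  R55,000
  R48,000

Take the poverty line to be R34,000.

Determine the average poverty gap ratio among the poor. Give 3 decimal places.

0.294

Below z: R23,000, R25,000 (q = 2 of N = 5).
Relative gaps: 0.3235, 0.2647; sum = 0.588235.
The income-gap ratio divides by q (the poor only): 0.588235 / 2 = 0.294.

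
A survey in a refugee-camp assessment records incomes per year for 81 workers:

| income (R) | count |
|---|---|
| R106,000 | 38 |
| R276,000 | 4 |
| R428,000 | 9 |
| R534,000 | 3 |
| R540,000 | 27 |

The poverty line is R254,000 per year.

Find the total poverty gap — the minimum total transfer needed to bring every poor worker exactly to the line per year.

R5,624,000

Incomes under z: 38×R106,000 (q = 38 of N = 81).
Individual gaps: 38×(254000−106000) = 5624000.
Aggregate gap = R5,624,000.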